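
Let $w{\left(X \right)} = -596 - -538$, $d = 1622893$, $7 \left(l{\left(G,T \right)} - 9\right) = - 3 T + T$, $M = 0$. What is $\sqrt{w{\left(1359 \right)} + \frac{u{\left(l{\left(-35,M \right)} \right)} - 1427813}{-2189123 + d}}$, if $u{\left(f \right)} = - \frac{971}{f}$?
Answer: $\frac{i \sqrt{40021245682390}}{849345} \approx 7.4484 i$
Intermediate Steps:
$l{\left(G,T \right)} = 9 - \frac{2 T}{7}$ ($l{\left(G,T \right)} = 9 + \frac{- 3 T + T}{7} = 9 + \frac{\left(-2\right) T}{7} = 9 - \frac{2 T}{7}$)
$w{\left(X \right)} = -58$ ($w{\left(X \right)} = -596 + 538 = -58$)
$\sqrt{w{\left(1359 \right)} + \frac{u{\left(l{\left(-35,M \right)} \right)} - 1427813}{-2189123 + d}} = \sqrt{-58 + \frac{- \frac{971}{9 - 0} - 1427813}{-2189123 + 1622893}} = \sqrt{-58 + \frac{- \frac{971}{9 + 0} - 1427813}{-566230}} = \sqrt{-58 + \left(- \frac{971}{9} - 1427813\right) \left(- \frac{1}{566230}\right)} = \sqrt{-58 - - \frac{6425644}{2548035}} = \sqrt{-58 + \frac{6425644}{2548035}} = \sqrt{- \frac{141360386}{2548035}} = \frac{i \sqrt{40021245682390}}{849345}$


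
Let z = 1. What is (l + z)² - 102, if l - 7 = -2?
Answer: -66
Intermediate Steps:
l = 5 (l = 7 - 2 = 5)
(l + z)² - 102 = (5 + 1)² - 102 = 6² - 102 = 36 - 102 = -66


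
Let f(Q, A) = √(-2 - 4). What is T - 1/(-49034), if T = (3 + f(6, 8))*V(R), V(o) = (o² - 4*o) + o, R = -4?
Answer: 4118857/49034 + 28*I*√6 ≈ 84.0 + 68.586*I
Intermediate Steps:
f(Q, A) = I*√6 (f(Q, A) = √(-6) = I*√6)
V(o) = o² - 3*o
T = 84 + 28*I*√6 (T = (3 + I*√6)*(-4*(-3 - 4)) = (3 + I*√6)*(-4*(-7)) = (3 + I*√6)*28 = 84 + 28*I*√6 ≈ 84.0 + 68.586*I)
T - 1/(-49034) = (84 + 28*I*√6) - 1/(-49034) = (84 + 28*I*√6) - 1*(-1/49034) = (84 + 28*I*√6) + 1/49034 = 4118857/49034 + 28*I*√6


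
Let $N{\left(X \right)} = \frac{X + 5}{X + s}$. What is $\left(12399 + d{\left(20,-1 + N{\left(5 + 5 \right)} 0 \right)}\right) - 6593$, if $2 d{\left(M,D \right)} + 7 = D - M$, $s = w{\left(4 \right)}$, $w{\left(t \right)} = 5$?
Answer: $5792$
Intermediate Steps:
$s = 5$
$N{\left(X \right)} = 1$ ($N{\left(X \right)} = \frac{X + 5}{X + 5} = \frac{5 + X}{5 + X} = 1$)
$d{\left(M,D \right)} = - \frac{7}{2} + \frac{D}{2} - \frac{M}{2}$ ($d{\left(M,D \right)} = - \frac{7}{2} + \frac{D - M}{2} = - \frac{7}{2} + \left(\frac{D}{2} - \frac{M}{2}\right) = - \frac{7}{2} + \frac{D}{2} - \frac{M}{2}$)
$\left(12399 + d{\left(20,-1 + N{\left(5 + 5 \right)} 0 \right)}\right) - 6593 = \left(12399 - \left(\frac{27}{2} - \frac{-1 + 1 \cdot 0}{2}\right)\right) - 6593 = \left(12399 - \left(\frac{27}{2} - \frac{-1 + 0}{2}\right)\right) - 6593 = \left(12399 - 14\right) - 6593 = 12385 - 6593 = 5792$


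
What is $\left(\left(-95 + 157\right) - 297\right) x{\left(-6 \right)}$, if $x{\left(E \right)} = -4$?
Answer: $940$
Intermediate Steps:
$\left(\left(-95 + 157\right) - 297\right) x{\left(-6 \right)} = \left(\left(-95 + 157\right) - 297\right) \left(-4\right) = \left(62 - 297\right) \left(-4\right) = \left(-235\right) \left(-4\right) = 940$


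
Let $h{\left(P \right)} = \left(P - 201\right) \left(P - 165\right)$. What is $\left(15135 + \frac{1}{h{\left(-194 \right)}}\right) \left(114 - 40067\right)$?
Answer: $- \frac{85747874762228}{141805} \approx -6.0469 \cdot 10^{8}$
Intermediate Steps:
$h{\left(P \right)} = \left(-201 + P\right) \left(-165 + P\right)$
$\left(15135 + \frac{1}{h{\left(-194 \right)}}\right) \left(114 - 40067\right) = \left(15135 + \frac{1}{33165 + \left(-194\right)^{2} - -71004}\right) \left(114 - 40067\right) = \left(15135 + \frac{1}{33165 + 37636 + 71004}\right) \left(-39953\right) = \left(15135 + \frac{1}{141805}\right) \left(-39953\right) = \frac{2146218676}{141805} \left(-39953\right) = - \frac{85747874762228}{141805}$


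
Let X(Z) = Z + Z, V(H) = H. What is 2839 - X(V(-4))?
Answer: 2847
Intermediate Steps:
X(Z) = 2*Z
2839 - X(V(-4)) = 2839 - 2*(-4) = 2839 - 1*(-8) = 2839 + 8 = 2847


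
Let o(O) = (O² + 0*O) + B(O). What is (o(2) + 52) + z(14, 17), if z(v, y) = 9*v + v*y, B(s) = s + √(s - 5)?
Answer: 422 + I*√3 ≈ 422.0 + 1.732*I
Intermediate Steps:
B(s) = s + √(-5 + s)
o(O) = O + O² + √(-5 + O) (o(O) = (O² + 0*O) + (O + √(-5 + O)) = (O² + 0) + (O + √(-5 + O)) = O² + (O + √(-5 + O)) = O + O² + √(-5 + O))
(o(2) + 52) + z(14, 17) = ((2 + 2² + √(-5 + 2)) + 52) + 14*(9 + 17) = ((2 + 4 + √(-3)) + 52) + 14*26 = ((2 + 4 + I*√3) + 52) + 364 = ((6 + I*√3) + 52) + 364 = (58 + I*√3) + 364 = 422 + I*√3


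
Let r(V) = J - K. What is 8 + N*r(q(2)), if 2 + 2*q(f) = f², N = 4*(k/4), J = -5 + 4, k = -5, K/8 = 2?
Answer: 93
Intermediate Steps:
K = 16 (K = 8*2 = 16)
J = -1
N = -5 (N = 4*(-5/4) = -5)
q(f) = -1 + f²/2
r(V) = -17 (r(V) = -1 - 1*16 = -1 - 16 = -17)
8 + N*r(q(2)) = 8 - 5*(-17) = 8 + 85 = 93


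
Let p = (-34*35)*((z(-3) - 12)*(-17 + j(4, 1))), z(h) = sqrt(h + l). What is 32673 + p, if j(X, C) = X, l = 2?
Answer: -152967 + 15470*I ≈ -1.5297e+5 + 15470.0*I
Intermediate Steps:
z(h) = sqrt(2 + h) (z(h) = sqrt(h + 2) = sqrt(2 + h))
p = -185640 + 15470*I (p = (-34*35)*((sqrt(2 - 3) - 12)*(-17 + 4)) = -1190*(sqrt(-1) - 12)*(-13) = -1190*(I - 12)*(-13) = -1190*(-12 + I)*(-13) = -1190*(156 - 13*I) = -185640 + 15470*I ≈ -1.8564e+5 + 15470.0*I)
32673 + p = 32673 + (-185640 + 15470*I) = -152967 + 15470*I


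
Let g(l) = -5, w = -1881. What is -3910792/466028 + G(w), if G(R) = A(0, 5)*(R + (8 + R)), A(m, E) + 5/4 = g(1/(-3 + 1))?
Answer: 5465135579/233014 ≈ 23454.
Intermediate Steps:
A(m, E) = -25/4 (A(m, E) = -5/4 - 5 = -25/4)
G(R) = -50 - 25*R/2 (G(R) = -25*(R + (8 + R))/4 = -25*(8 + 2*R)/4 = -50 - 25*R/2)
-3910792/466028 + G(w) = -3910792/466028 + (-50 - 25/2*(-1881)) = -3910792*1/466028 + (-50 + 47025/2) = -977698/116507 + 46925/2 = 5465135579/233014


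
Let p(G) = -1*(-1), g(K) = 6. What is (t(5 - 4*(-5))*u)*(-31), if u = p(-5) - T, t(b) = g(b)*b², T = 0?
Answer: -116250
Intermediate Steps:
p(G) = 1
t(b) = 6*b²
u = 1 (u = 1 - 1*0 = 1 + 0 = 1)
(t(5 - 4*(-5))*u)*(-31) = ((6*(5 - 4*(-5))²)*1)*(-31) = ((6*(5 + 20)²)*1)*(-31) = ((6*25²)*1)*(-31) = ((6*625)*1)*(-31) = (3750*1)*(-31) = 3750*(-31) = -116250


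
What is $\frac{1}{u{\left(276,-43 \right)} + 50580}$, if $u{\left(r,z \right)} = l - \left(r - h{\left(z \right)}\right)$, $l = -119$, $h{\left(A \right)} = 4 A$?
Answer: $\frac{1}{50013} \approx 1.9995 \cdot 10^{-5}$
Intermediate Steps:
$u{\left(r,z \right)} = -119 - r + 4 z$ ($u{\left(r,z \right)} = -119 - \left(r - 4 z\right) = -119 - r + 4 z$)
$\frac{1}{u{\left(276,-43 \right)} + 50580} = \frac{1}{\left(-119 - 276 + 4 \left(-43\right)\right) + 50580} = \frac{1}{\left(-119 - 276 - 172\right) + 50580} = \frac{1}{-567 + 50580} = \frac{1}{50013}$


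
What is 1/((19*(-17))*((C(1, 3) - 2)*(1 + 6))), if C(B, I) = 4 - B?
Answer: -1/2261 ≈ -0.00044228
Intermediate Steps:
1/((19*(-17))*((C(1, 3) - 2)*(1 + 6))) = 1/((19*(-17))*(((4 - 1*1) - 2)*(1 + 6))) = 1/(-323*((4 - 1) - 2)*7) = 1/(-323*(3 - 2)*7) = 1/(-323*7) = 1/(-2261) = -1/2261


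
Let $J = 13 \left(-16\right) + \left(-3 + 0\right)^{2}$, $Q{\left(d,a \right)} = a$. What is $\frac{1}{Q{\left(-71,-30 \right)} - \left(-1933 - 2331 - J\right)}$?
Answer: $\frac{1}{4035} \approx 0.00024783$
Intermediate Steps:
$J = -199$ ($J = -208 + \left(-3\right)^{2} = -208 + 9 = -199$)
$\frac{1}{Q{\left(-71,-30 \right)} - \left(-1933 - 2331 - J\right)} = \frac{1}{-30 - \left(-1734 - 2331\right)} = \frac{1}{-30 - -4065} = \frac{1}{-30 + \left(-199 + 4264\right)} = \frac{1}{-30 + 4065} = \frac{1}{4035}$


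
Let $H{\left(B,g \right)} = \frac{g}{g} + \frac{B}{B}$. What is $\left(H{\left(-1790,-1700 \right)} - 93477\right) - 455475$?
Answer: $-548950$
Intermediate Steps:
$H{\left(B,g \right)} = 2$ ($H{\left(B,g \right)} = 1 + 1 = 2$)
$\left(H{\left(-1790,-1700 \right)} - 93477\right) - 455475 = \left(2 - 93477\right) - 455475 = -93475 + \left(-1212076 + 756601\right) = -93475 - 455475 = -548950$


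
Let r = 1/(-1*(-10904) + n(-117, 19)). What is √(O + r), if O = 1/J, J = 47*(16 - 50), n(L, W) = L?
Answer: 3*I*√17599616146/17237626 ≈ 0.023088*I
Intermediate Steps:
J = -1598 (J = 47*(-34) = -1598)
O = -1/1598 (O = 1/(-1598) = -1/1598 ≈ -0.00062578)
r = 1/10787 (r = 1/(-1*(-10904) - 117) = 1/(10904 - 117) = 1/10787 ≈ 9.2704e-5)
√(O + r) = √(-1/1598 + 1/10787) = √(-9189/17237626) = 3*I*√17599616146/17237626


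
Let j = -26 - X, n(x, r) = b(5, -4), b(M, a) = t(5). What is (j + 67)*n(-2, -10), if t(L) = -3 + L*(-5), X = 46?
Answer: 140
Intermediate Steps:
t(L) = -3 - 5*L
b(M, a) = -28 (b(M, a) = -3 - 5*5 = -3 - 25 = -28)
n(x, r) = -28
j = -72 (j = -26 - 1*46 = -26 - 46 = -72)
(j + 67)*n(-2, -10) = (-72 + 67)*(-28) = -5*(-28) = 140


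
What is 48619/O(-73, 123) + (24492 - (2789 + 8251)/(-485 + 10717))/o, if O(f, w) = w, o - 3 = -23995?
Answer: 186007314521/471793683 ≈ 394.26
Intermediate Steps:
o = -23992 (o = 3 - 23995 = -23992)
48619/O(-73, 123) + (24492 - (2789 + 8251)/(-485 + 10717))/o = 48619/123 + (24492 - (2789 + 8251)/(-485 + 10717))/(-23992) = 48619*(1/123) + (24492 - 11040/10232)*(-1/23992) = 48619/123 + (24492 - 11040/10232)*(-1/23992) = 48619/123 + (24492 - 1*1380/1279)*(-1/23992) = 48619/123 + (24492 - 1380/1279)*(-1/23992) = 48619/123 + (31323888/1279)*(-1/23992) = 48619/123 - 3915486/3835721 = 186007314521/471793683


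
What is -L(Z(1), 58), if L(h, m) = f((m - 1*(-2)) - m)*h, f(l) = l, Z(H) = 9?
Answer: -18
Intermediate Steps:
L(h, m) = 2*h (L(h, m) = ((m - 1*(-2)) - m)*h = ((m + 2) - m)*h = ((2 + m) - m)*h = 2*h)
-L(Z(1), 58) = -2*9 = -1*18 = -18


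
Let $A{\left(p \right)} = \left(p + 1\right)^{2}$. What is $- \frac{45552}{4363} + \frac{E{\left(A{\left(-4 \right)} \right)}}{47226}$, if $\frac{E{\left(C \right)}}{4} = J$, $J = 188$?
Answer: $- \frac{1073978888}{103023519} \approx -10.425$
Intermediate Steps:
$A{\left(p \right)} = \left(1 + p\right)^{2}$
$E{\left(C \right)} = 752$ ($E{\left(C \right)} = 4 \cdot 188 = 752$)
$- \frac{45552}{4363} + \frac{E{\left(A{\left(-4 \right)} \right)}}{47226} = - \frac{45552}{4363} + \frac{752}{47226} = \left(-45552\right) \frac{1}{4363} + 752 \cdot \frac{1}{47226} = - \frac{45552}{4363} + \frac{376}{23613} = - \frac{1073978888}{103023519}$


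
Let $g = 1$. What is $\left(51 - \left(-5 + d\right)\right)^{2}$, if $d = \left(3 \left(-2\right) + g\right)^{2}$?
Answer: $961$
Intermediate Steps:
$d = 25$ ($d = \left(3 \left(-2\right) + 1\right)^{2} = \left(-6 + 1\right)^{2} = \left(-5\right)^{2} = 25$)
$\left(51 - \left(-5 + d\right)\right)^{2} = \left(51 - \left(-5 + 25\right)\right)^{2} = \left(51 - 20\right)^{2} = 31^{2} = 961$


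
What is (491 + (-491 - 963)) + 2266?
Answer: 1303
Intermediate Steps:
(491 + (-491 - 963)) + 2266 = (491 - 1454) + 2266 = -963 + 2266 = 1303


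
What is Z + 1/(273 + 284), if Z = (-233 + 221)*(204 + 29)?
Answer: -1557371/557 ≈ -2796.0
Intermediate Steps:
Z = -2796 (Z = -12*233 = -2796)
Z + 1/(273 + 284) = -2796 + 1/(273 + 284) = -2796 + 1/557 = -1557371/557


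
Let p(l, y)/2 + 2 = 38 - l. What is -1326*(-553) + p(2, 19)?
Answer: 733346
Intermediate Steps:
p(l, y) = 72 - 2*l (p(l, y) = -4 + 2*(38 - l) = -4 + (76 - 2*l) = 72 - 2*l)
-1326*(-553) + p(2, 19) = -1326*(-553) + (72 - 2*2) = 733278 + (72 - 4) = 733278 + 68 = 733346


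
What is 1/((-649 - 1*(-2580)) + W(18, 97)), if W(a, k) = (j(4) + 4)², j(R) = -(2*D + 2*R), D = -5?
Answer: 1/1967 ≈ 0.00050839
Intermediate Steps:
j(R) = 10 - 2*R (j(R) = -(-10 + 2*R) = -2*(-5 + R) = 10 - 2*R)
W(a, k) = 36 (W(a, k) = ((10 - 2*4) + 4)² = ((10 - 8) + 4)² = (2 + 4)² = 6² = 36)
1/((-649 - 1*(-2580)) + W(18, 97)) = 1/((-649 - 1*(-2580)) + 36) = 1/((-649 + 2580) + 36) = 1/(1931 + 36) = 1/1967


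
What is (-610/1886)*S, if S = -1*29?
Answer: 8845/943 ≈ 9.3796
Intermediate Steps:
S = -29
(-610/1886)*S = -610/1886*(-29) = -610*1/1886*(-29) = -305/943*(-29) = 8845/943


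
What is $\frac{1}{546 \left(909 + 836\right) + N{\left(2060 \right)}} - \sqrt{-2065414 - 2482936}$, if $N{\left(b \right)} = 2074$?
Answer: $\frac{1}{954844} - 5 i \sqrt{181934} \approx 1.0473 \cdot 10^{-6} - 2132.7 i$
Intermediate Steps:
$\frac{1}{546 \left(909 + 836\right) + N{\left(2060 \right)}} - \sqrt{-2065414 - 2482936} = \frac{1}{546 \left(909 + 836\right) + 2074} - \sqrt{-2065414 - 2482936} = \frac{1}{546 \cdot 1745 + 2074} - \sqrt{-4548350} = \frac{1}{952770 + 2074} - 5 i \sqrt{181934} = \frac{1}{954844} - 5 i \sqrt{181934}$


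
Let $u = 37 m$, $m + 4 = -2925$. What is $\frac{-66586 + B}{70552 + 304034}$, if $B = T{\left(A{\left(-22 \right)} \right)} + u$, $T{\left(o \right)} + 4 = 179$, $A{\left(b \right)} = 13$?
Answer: $- \frac{87392}{187293} \approx -0.46661$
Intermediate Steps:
$m = -2929$ ($m = -4 - 2925 = -2929$)
$T{\left(o \right)} = 175$ ($T{\left(o \right)} = -4 + 179 = 175$)
$u = -108373$ ($u = 37 \left(-2929\right) = -108373$)
$B = -108198$ ($B = 175 - 108373 = -108198$)
$\frac{-66586 + B}{70552 + 304034} = \frac{-66586 - 108198}{70552 + 304034} = - \frac{174784}{374586} = \left(-174784\right) \frac{1}{374586} = - \frac{87392}{187293}$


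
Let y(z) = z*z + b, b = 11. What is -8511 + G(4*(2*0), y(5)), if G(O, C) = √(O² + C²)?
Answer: -8475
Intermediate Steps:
y(z) = 11 + z² (y(z) = z*z + 11 = z² + 11 = 11 + z²)
G(O, C) = √(C² + O²)
-8511 + G(4*(2*0), y(5)) = -8511 + √((11 + 5²)² + (4*(2*0))²) = -8511 + √((11 + 25)² + (4*0)²) = -8511 + √(36² + 0²) = -8511 + √(1296 + 0) = -8511 + √1296 = -8511 + 36 = -8475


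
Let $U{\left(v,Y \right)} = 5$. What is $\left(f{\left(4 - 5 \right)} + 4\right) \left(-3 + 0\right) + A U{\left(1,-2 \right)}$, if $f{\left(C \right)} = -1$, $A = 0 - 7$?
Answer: $-44$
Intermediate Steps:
$A = -7$
$\left(f{\left(4 - 5 \right)} + 4\right) \left(-3 + 0\right) + A U{\left(1,-2 \right)} = \left(-1 + 4\right) \left(-3 + 0\right) - 35 = 3 \left(-3\right) - 35 = -9 - 35 = -44$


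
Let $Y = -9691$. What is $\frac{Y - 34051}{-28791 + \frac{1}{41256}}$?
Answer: $\frac{1804619952}{1187801495} \approx 1.5193$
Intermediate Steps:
$\frac{Y - 34051}{-28791 + \frac{1}{41256}} = \frac{-9691 - 34051}{-28791 + \frac{1}{41256}} = - \frac{43742}{-28791 + \frac{1}{41256}} = - \frac{43742}{- \frac{1187801495}{41256}} = \left(-43742\right) \left(- \frac{41256}{1187801495}\right) = \frac{1804619952}{1187801495}$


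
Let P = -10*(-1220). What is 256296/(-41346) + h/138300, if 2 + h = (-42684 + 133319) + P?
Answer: -577666733/105891700 ≈ -5.4553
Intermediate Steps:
P = 12200
h = 102833 (h = -2 + ((-42684 + 133319) + 12200) = -2 + (90635 + 12200) = -2 + 102835 = 102833)
256296/(-41346) + h/138300 = 256296/(-41346) + 102833/138300 = 256296*(-1/41346) + 102833*(1/138300) = -42716/6891 + 102833/138300 = -577666733/105891700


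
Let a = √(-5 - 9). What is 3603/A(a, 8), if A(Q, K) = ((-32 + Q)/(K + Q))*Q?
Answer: 3603*(-7*I - 4*√14)/(7*(√14 + 32*I)) ≈ -138.84 + 224.5*I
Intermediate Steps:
a = I*√14 (a = √(-14) = I*√14 ≈ 3.7417*I)
A(Q, K) = Q*(-32 + Q)/(K + Q) (A(Q, K) = ((-32 + Q)/(K + Q))*Q = Q*(-32 + Q)/(K + Q))
3603/A(a, 8) = 3603/(((I*√14)*(-32 + I*√14)/(8 + I*√14))) = 3603/((I*√14*(-32 + I*√14)/(8 + I*√14))) = 3603*(-I*√14*(8 + I*√14)/(14*(-32 + I*√14))) = -3603*I*√14*(8 + I*√14)/(14*(-32 + I*√14))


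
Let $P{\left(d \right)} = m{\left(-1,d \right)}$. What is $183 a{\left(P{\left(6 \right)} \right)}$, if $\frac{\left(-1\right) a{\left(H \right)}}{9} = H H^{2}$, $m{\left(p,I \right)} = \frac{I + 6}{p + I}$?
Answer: $- \frac{2846016}{125} \approx -22768.0$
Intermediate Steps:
$m{\left(p,I \right)} = \frac{6 + I}{I + p}$
$P{\left(d \right)} = \frac{6 + d}{-1 + d}$ ($P{\left(d \right)} = \frac{6 + d}{d - 1} = \frac{6 + d}{-1 + d}$)
$a{\left(H \right)} = - 9 H^{3}$ ($a{\left(H \right)} = - 9 H H^{2} = - 9 H^{3}$)
$183 a{\left(P{\left(6 \right)} \right)} = 183 \left(- 9 \left(\frac{6 + 6}{-1 + 6}\right)^{3}\right) = 183 \left(- 9 \left(\frac{1}{5} \cdot 12\right)^{3}\right) = 183 \left(- 9 \left(\frac{12}{5}\right)^{3}\right) = 183 \left(\left(-9\right) \frac{1728}{125}\right) = 183 \left(- \frac{15552}{125}\right) = - \frac{2846016}{125}$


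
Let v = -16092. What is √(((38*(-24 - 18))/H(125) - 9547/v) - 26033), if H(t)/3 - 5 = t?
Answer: I*√791273911602135/174330 ≈ 161.36*I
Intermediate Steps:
H(t) = 15 + 3*t
√(((38*(-24 - 18))/H(125) - 9547/v) - 26033) = √(((38*(-24 - 18))/(15 + 3*125) - 9547/(-16092)) - 26033) = √(((38*(-42))/(15 + 375) - 9547*(-1/16092)) - 26033) = √((-1596/390 + 9547/16092) - 26033) = √((-1596*1/390 + 9547/16092) - 26033) = √((-266/65 + 9547/16092) - 26033) = √(-3659917/1045980 - 26033) = √(-27233657257/1045980) = I*√791273911602135/174330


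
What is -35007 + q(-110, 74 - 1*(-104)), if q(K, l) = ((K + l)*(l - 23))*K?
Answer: -1194407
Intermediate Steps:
q(K, l) = K*(-23 + l)*(K + l) (q(K, l) = ((K + l)*(-23 + l))*K = ((-23 + l)*(K + l))*K = K*(-23 + l)*(K + l))
-35007 + q(-110, 74 - 1*(-104)) = -35007 - 110*((74 - 1*(-104))**2 - 23*(-110) - 23*(74 - 1*(-104)) - 110*(74 - 1*(-104))) = -35007 - 110*((74 + 104)**2 + 2530 - 23*(74 + 104) - 110*(74 + 104)) = -35007 - 110*(178**2 + 2530 - 23*178 - 110*178) = -35007 - 110*(31684 + 2530 - 4094 - 19580) = -35007 - 110*10540 = -35007 - 1159400 = -1194407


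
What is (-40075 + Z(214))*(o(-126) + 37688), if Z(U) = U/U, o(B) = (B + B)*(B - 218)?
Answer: -4984243824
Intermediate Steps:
o(B) = 2*B*(-218 + B) (o(B) = (2*B)*(-218 + B) = 2*B*(-218 + B))
Z(U) = 1
(-40075 + Z(214))*(o(-126) + 37688) = (-40075 + 1)*(2*(-126)*(-218 - 126) + 37688) = -40074*(2*(-126)*(-344) + 37688) = -40074*(86688 + 37688) = -40074*124376 = -4984243824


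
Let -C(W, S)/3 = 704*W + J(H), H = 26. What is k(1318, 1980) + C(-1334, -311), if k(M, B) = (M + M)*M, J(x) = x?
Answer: 6291578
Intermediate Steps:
C(W, S) = -78 - 2112*W (C(W, S) = -3*(704*W + 26) = -3*(26 + 704*W) = -78 - 2112*W)
k(M, B) = 2*M² (k(M, B) = (2*M)*M = 2*M²)
k(1318, 1980) + C(-1334, -311) = 2*1318² + (-78 - 2112*(-1334)) = 2*1737124 + (-78 + 2817408) = 3474248 + 2817330 = 6291578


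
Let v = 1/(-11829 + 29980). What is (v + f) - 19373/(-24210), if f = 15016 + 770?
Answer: 6937283781593/439435710 ≈ 15787.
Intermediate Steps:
v = 1/18151 ≈ 5.5093e-5
f = 15786
(v + f) - 19373/(-24210) = (1/18151 + 15786) - 19373/(-24210) = 286531687/18151 - 19373*(-1/24210) = 286531687/18151 + 19373/24210 = 6937283781593/439435710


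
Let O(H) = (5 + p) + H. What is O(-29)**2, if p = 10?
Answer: 196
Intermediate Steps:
O(H) = 15 + H (O(H) = (5 + 10) + H = 15 + H)
O(-29)**2 = (15 - 29)**2 = (-14)**2 = 196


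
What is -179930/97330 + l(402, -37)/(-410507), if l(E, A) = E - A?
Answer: -7390525238/3995464631 ≈ -1.8497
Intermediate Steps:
-179930/97330 + l(402, -37)/(-410507) = -179930/97330 + (402 - 1*(-37))/(-410507) = -179930*1/97330 + (402 + 37)*(-1/410507) = -17993/9733 + 439*(-1/410507) = -17993/9733 - 439/410507 = -7390525238/3995464631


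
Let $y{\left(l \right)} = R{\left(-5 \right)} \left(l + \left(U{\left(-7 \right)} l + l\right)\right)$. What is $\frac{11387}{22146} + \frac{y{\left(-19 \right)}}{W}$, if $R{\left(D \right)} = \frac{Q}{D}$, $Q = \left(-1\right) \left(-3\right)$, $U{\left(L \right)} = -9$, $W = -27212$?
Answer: $\frac{779075737}{1506592380} \approx 0.51711$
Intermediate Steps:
$Q = 3$
$R{\left(D \right)} = \frac{3}{D}$
$y{\left(l \right)} = \frac{21 l}{5}$ ($y{\left(l \right)} = \frac{3}{-5} \left(l + \left(- 9 l + l\right)\right) = 3 \left(- \frac{1}{5}\right) \left(l - 8 l\right) = - \frac{3 \left(- 7 l\right)}{5} = \frac{21 l}{5}$)
$\frac{11387}{22146} + \frac{y{\left(-19 \right)}}{W} = \frac{11387}{22146} + \frac{\frac{21}{5} \left(-19\right)}{-27212} = 11387 \cdot \frac{1}{22146} - - \frac{399}{136060} = \frac{11387}{22146} + \frac{399}{136060} = \frac{779075737}{1506592380}$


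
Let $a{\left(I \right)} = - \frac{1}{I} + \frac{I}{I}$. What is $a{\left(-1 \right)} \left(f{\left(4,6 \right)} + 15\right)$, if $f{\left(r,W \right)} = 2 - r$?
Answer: $26$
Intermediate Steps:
$a{\left(I \right)} = 1 - \frac{1}{I}$ ($a{\left(I \right)} = - \frac{1}{I} + 1 = 1 - \frac{1}{I}$)
$a{\left(-1 \right)} \left(f{\left(4,6 \right)} + 15\right) = \frac{-1 - 1}{-1} \left(\left(2 - 4\right) + 15\right) = \left(-1\right) \left(-2\right) \left(\left(2 - 4\right) + 15\right) = 2 \left(-2 + 15\right) = 2 \cdot 13 = 26$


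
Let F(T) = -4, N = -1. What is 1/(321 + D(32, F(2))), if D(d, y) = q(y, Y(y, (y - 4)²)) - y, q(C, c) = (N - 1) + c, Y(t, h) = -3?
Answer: 1/320 ≈ 0.0031250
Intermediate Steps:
q(C, c) = -2 + c (q(C, c) = (-1 - 1) + c = -2 + c)
D(d, y) = -5 - y (D(d, y) = (-2 - 3) - y = -5 - y)
1/(321 + D(32, F(2))) = 1/(321 + (-5 - 1*(-4))) = 1/(321 + (-5 + 4)) = 1/(321 - 1) = 1/320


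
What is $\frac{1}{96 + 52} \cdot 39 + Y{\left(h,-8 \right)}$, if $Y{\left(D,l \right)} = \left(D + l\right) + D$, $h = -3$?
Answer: $- \frac{2033}{148} \approx -13.736$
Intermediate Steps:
$Y{\left(D,l \right)} = l + 2 D$
$\frac{1}{96 + 52} \cdot 39 + Y{\left(h,-8 \right)} = \frac{1}{96 + 52} \cdot 39 + \left(-8 + 2 \left(-3\right)\right) = \frac{1}{148} \cdot 39 - 14 = \frac{39}{148} - 14 = - \frac{2033}{148}$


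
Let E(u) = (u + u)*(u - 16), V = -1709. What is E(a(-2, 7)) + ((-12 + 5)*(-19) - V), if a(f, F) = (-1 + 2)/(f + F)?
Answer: 45892/25 ≈ 1835.7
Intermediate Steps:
a(f, F) = 1/(F + f)
E(u) = 2*u*(-16 + u) (E(u) = (2*u)*(-16 + u) = 2*u*(-16 + u))
E(a(-2, 7)) + ((-12 + 5)*(-19) - V) = 2*(-16 + 1/(7 - 2))/(7 - 2) + ((-12 + 5)*(-19) - 1*(-1709)) = 2*(-16 + 1/5)/5 + (-7*(-19) + 1709) = 2*(⅕)*(-16 + ⅕) + (133 + 1709) = 2*(⅕)*(-79/5) + 1842 = -158/25 + 1842 = 45892/25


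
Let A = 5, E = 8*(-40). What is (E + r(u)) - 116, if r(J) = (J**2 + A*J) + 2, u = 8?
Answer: -330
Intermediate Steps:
E = -320
r(J) = 2 + J**2 + 5*J (r(J) = (J**2 + 5*J) + 2 = 2 + J**2 + 5*J)
(E + r(u)) - 116 = (-320 + (2 + 8**2 + 5*8)) - 116 = (-320 + (2 + 64 + 40)) - 116 = (-320 + 106) - 116 = -214 - 116 = -330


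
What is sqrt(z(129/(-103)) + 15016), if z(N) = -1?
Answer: sqrt(15015) ≈ 122.54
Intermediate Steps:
sqrt(z(129/(-103)) + 15016) = sqrt(-1 + 15016) = sqrt(15015)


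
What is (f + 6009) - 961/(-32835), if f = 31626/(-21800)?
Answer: 430024273709/71580300 ≈ 6007.6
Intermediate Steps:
f = -15813/10900 (f = 31626*(-1/21800) = -15813/10900 ≈ -1.4507)
(f + 6009) - 961/(-32835) = (-15813/10900 + 6009) - 961/(-32835) = 65482287/10900 - 961*(-1/32835) = 65482287/10900 + 961/32835 = 430024273709/71580300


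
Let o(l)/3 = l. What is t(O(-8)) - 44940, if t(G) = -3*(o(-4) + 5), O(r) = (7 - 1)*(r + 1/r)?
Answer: -44919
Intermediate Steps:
o(l) = 3*l
O(r) = 6*r + 6/r (O(r) = 6*(r + 1/r) = 6*r + 6/r)
t(G) = 21 (t(G) = -3*(3*(-4) + 5) = -3*(-12 + 5) = -3*(-7) = 21)
t(O(-8)) - 44940 = 21 - 44940 = -44919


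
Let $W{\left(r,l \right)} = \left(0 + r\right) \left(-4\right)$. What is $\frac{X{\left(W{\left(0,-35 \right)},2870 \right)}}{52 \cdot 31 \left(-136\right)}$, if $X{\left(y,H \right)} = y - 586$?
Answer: $\frac{293}{109616} \approx 0.002673$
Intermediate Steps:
$W{\left(r,l \right)} = - 4 r$ ($W{\left(r,l \right)} = r \left(-4\right) = - 4 r$)
$X{\left(y,H \right)} = -586 + y$
$\frac{X{\left(W{\left(0,-35 \right)},2870 \right)}}{52 \cdot 31 \left(-136\right)} = \frac{-586 - 0}{52 \cdot 31 \left(-136\right)} = \frac{-586 + 0}{1612 \left(-136\right)} = - \frac{586}{-219232} = \left(-586\right) \left(- \frac{1}{219232}\right) = \frac{293}{109616}$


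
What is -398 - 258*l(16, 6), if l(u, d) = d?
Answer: -1946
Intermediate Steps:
-398 - 258*l(16, 6) = -398 - 258*6 = -398 - 1548 = -1946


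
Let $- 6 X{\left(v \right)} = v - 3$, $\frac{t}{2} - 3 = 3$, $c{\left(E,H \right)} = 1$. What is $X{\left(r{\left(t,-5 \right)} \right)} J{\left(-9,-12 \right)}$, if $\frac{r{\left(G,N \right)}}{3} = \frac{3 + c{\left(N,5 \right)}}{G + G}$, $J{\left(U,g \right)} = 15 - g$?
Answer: $\frac{45}{4} \approx 11.25$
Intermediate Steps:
$t = 12$ ($t = 6 + 2 \cdot 3 = 6 + 6 = 12$)
$r{\left(G,N \right)} = \frac{6}{G}$ ($r{\left(G,N \right)} = 3 \frac{3 + 1}{G + G} = 3 \frac{4}{2 G} = 3 \cdot 4 \frac{1}{2 G} = 3 \frac{2}{G} = \frac{6}{G}$)
$X{\left(v \right)} = \frac{1}{2} - \frac{v}{6}$ ($X{\left(v \right)} = - \frac{v - 3}{6} = - \frac{-3 + v}{6} = \frac{1}{2} - \frac{v}{6}$)
$X{\left(r{\left(t,-5 \right)} \right)} J{\left(-9,-12 \right)} = \left(\frac{1}{2} - \frac{6 \cdot \frac{1}{12}}{6}\right) \left(15 - -12\right) = \left(\frac{1}{2} - \frac{6 \cdot \frac{1}{12}}{6}\right) \left(15 + 12\right) = \left(\frac{1}{2} - \frac{1}{12}\right) 27 = \frac{5}{12} \cdot 27 = \frac{45}{4}$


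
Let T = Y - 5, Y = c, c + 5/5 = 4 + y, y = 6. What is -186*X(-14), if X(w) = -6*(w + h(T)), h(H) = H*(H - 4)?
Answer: -15624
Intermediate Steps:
c = 9 (c = -1 + (4 + 6) = -1 + 10 = 9)
Y = 9
T = 4 (T = 9 - 5 = 4)
h(H) = H*(-4 + H)
X(w) = -6*w (X(w) = -6*(w + 4*(-4 + 4)) = -6*(w + 4*0) = -6*(w + 0) = -6*w)
-186*X(-14) = -(-1116)*(-14) = -186*84 = -15624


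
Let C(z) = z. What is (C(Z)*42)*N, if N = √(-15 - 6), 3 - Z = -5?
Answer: 336*I*√21 ≈ 1539.7*I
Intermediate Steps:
Z = 8 (Z = 3 - 1*(-5) = 3 + 5 = 8)
N = I*√21 (N = √(-21) = I*√21 ≈ 4.5826*I)
(C(Z)*42)*N = (8*42)*(I*√21) = 336*(I*√21) = 336*I*√21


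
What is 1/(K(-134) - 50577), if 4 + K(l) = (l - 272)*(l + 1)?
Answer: 1/3417 ≈ 0.00029265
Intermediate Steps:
K(l) = -4 + (1 + l)*(-272 + l) (K(l) = -4 + (l - 272)*(l + 1) = -4 + (-272 + l)*(1 + l) = -4 + (1 + l)*(-272 + l))
1/(K(-134) - 50577) = 1/((-276 + (-134)² - 271*(-134)) - 50577) = 1/((-276 + 17956 + 36314) - 50577) = 1/(53994 - 50577) = 1/3417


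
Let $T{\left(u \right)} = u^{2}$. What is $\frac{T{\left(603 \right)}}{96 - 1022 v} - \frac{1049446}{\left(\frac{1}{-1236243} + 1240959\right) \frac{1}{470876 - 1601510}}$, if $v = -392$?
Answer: $\frac{7734171924505154110689}{8088885817971920} \approx 9.5615 \cdot 10^{5}$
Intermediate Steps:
$\frac{T{\left(603 \right)}}{96 - 1022 v} - \frac{1049446}{\left(\frac{1}{-1236243} + 1240959\right) \frac{1}{470876 - 1601510}} = \frac{603^{2}}{96 - -400624} - \frac{1049446}{\left(\frac{1}{-1236243} + 1240959\right) \frac{1}{470876 - 1601510}} = \frac{363609}{96 + 400624} - \frac{1049446}{\left(- \frac{1}{1236243} + 1240959\right) \frac{1}{-1130634}} = \frac{363609}{400720} - \frac{1049446}{\frac{1534126877036}{1236243} \left(- \frac{1}{1130634}\right)} = 363609 \cdot \frac{1}{400720} - \frac{1049446}{- \frac{767063438518}{698869184031}} = \frac{363609}{400720} - - \frac{19300670255384127}{20185879961} = \frac{363609}{400720} + \frac{19300670255384127}{20185879961} = \frac{7734171924505154110689}{8088885817971920}$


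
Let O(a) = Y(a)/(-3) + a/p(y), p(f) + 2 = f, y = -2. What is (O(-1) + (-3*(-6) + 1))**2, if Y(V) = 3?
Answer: 5329/16 ≈ 333.06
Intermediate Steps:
p(f) = -2 + f
O(a) = -1 - a/4 (O(a) = 3/(-3) + a/(-2 - 2) = 3*(-1/3) + a/(-4) = -1 + a*(-1/4) = -1 - a/4)
(O(-1) + (-3*(-6) + 1))**2 = ((-1 - 1/4*(-1)) + (-3*(-6) + 1))**2 = ((-1 + 1/4) + (18 + 1))**2 = (-3/4 + 19)**2 = (73/4)**2 = 5329/16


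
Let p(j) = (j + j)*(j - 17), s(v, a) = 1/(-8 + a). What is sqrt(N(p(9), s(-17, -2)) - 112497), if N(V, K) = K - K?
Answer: I*sqrt(112497) ≈ 335.41*I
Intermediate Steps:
p(j) = 2*j*(-17 + j) (p(j) = (2*j)*(-17 + j) = 2*j*(-17 + j))
N(V, K) = 0
sqrt(N(p(9), s(-17, -2)) - 112497) = sqrt(0 - 112497) = sqrt(-112497) = I*sqrt(112497)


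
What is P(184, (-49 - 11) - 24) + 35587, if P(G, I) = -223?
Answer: 35364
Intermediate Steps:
P(184, (-49 - 11) - 24) + 35587 = -223 + 35587 = 35364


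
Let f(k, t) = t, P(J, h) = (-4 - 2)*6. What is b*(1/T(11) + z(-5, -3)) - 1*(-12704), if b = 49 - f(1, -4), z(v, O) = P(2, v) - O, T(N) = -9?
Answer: 98542/9 ≈ 10949.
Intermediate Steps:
P(J, h) = -36 (P(J, h) = -6*6 = -36)
z(v, O) = -36 - O
b = 53 (b = 49 - 1*(-4) = 49 + 4 = 53)
b*(1/T(11) + z(-5, -3)) - 1*(-12704) = 53*(1/(-9) + (-36 - 1*(-3))) - 1*(-12704) = 53*(-⅑ + (-36 + 3)) + 12704 = 53*(-⅑ - 33) + 12704 = 53*(-298/9) + 12704 = -15794/9 + 12704 = 98542/9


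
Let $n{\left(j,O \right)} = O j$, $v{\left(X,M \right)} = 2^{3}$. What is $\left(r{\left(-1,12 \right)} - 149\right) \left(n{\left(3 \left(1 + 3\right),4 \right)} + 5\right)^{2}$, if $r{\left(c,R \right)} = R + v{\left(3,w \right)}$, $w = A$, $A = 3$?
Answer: $-362361$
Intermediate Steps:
$w = 3$
$v{\left(X,M \right)} = 8$
$r{\left(c,R \right)} = 8 + R$ ($r{\left(c,R \right)} = R + 8 = 8 + R$)
$\left(r{\left(-1,12 \right)} - 149\right) \left(n{\left(3 \left(1 + 3\right),4 \right)} + 5\right)^{2} = \left(\left(8 + 12\right) - 149\right) \left(4 \cdot 3 \left(1 + 3\right) + 5\right)^{2} = \left(20 - 149\right) \left(4 \cdot 3 \cdot 4 + 5\right)^{2} = - 129 \left(4 \cdot 12 + 5\right)^{2} = - 129 \left(48 + 5\right)^{2} = - 129 \cdot 53^{2} = \left(-129\right) 2809 = -362361$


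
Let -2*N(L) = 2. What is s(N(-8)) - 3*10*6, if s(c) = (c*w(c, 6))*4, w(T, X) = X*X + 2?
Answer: -332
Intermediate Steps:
w(T, X) = 2 + X**2 (w(T, X) = X**2 + 2 = 2 + X**2)
N(L) = -1 (N(L) = -1/2*2 = -1)
s(c) = 152*c (s(c) = (c*(2 + 6**2))*4 = (c*(2 + 36))*4 = (c*38)*4 = (38*c)*4 = 152*c)
s(N(-8)) - 3*10*6 = 152*(-1) - 3*10*6 = -152 - 30*6 = -152 - 1*180 = -152 - 180 = -332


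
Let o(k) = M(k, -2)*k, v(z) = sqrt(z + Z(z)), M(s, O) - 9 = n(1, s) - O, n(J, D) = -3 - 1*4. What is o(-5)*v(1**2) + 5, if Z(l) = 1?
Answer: 5 - 20*sqrt(2) ≈ -23.284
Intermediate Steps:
n(J, D) = -7 (n(J, D) = -3 - 4 = -7)
M(s, O) = 2 - O (M(s, O) = 9 + (-7 - O) = 2 - O)
v(z) = sqrt(1 + z) (v(z) = sqrt(z + 1) = sqrt(1 + z))
o(k) = 4*k (o(k) = (2 - 1*(-2))*k = (2 + 2)*k = 4*k)
o(-5)*v(1**2) + 5 = (4*(-5))*sqrt(1 + 1**2) + 5 = -20*sqrt(1 + 1) + 5 = -20*sqrt(2) + 5 = 5 - 20*sqrt(2)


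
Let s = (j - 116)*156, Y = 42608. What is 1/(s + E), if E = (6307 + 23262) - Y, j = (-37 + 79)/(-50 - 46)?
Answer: -4/124813 ≈ -3.2048e-5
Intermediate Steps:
j = -7/16 (j = 42/(-96) = 42*(-1/96) = -7/16 ≈ -0.43750)
E = -13039 (E = (6307 + 23262) - 1*42608 = 29569 - 42608 = -13039)
s = -72657/4 (s = (-7/16 - 116)*156 = -1863/16*156 = -72657/4 ≈ -18164.)
1/(s + E) = 1/(-72657/4 - 13039) = 1/(-124813/4) = -4/124813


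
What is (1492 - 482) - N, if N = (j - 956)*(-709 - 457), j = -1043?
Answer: -2329824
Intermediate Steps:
N = 2330834 (N = (-1043 - 956)*(-709 - 457) = -1999*(-1166) = 2330834)
(1492 - 482) - N = (1492 - 482) - 1*2330834 = 1010 - 2330834 = -2329824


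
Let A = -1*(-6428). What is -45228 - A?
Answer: -51656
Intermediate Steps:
A = 6428
-45228 - A = -45228 - 1*6428 = -45228 - 6428 = -51656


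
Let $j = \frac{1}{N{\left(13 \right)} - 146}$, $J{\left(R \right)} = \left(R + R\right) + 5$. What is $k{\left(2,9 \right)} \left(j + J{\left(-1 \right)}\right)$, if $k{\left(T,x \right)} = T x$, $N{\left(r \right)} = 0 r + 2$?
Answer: $\frac{431}{8} \approx 53.875$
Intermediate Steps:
$N{\left(r \right)} = 2$ ($N{\left(r \right)} = 0 + 2 = 2$)
$J{\left(R \right)} = 5 + 2 R$ ($J{\left(R \right)} = 2 R + 5 = 5 + 2 R$)
$j = - \frac{1}{144}$ ($j = \frac{1}{2 - 146} = \frac{1}{-144} = - \frac{1}{144} \approx -0.0069444$)
$k{\left(2,9 \right)} \left(j + J{\left(-1 \right)}\right) = 2 \cdot 9 \left(- \frac{1}{144} + \left(5 + 2 \left(-1\right)\right)\right) = 18 \left(- \frac{1}{144} + \left(5 - 2\right)\right) = 18 \left(- \frac{1}{144} + 3\right) = 18 \cdot \frac{431}{144} = \frac{431}{8}$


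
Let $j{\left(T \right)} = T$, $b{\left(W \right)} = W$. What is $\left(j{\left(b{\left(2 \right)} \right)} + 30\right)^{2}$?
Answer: $1024$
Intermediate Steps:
$\left(j{\left(b{\left(2 \right)} \right)} + 30\right)^{2} = \left(2 + 30\right)^{2} = 32^{2} = 1024$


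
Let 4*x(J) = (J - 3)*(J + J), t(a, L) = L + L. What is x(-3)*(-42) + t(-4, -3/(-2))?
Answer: -375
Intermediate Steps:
t(a, L) = 2*L
x(J) = J*(-3 + J)/2 (x(J) = ((J - 3)*(J + J))/4 = ((-3 + J)*(2*J))/4 = (2*J*(-3 + J))/4 = J*(-3 + J)/2)
x(-3)*(-42) + t(-4, -3/(-2)) = ((½)*(-3)*(-3 - 3))*(-42) + 2*(-3/(-2)) = ((½)*(-3)*(-6))*(-42) + 2*(-3*(-½)) = 9*(-42) + 2*(3/2) = -378 + 3 = -375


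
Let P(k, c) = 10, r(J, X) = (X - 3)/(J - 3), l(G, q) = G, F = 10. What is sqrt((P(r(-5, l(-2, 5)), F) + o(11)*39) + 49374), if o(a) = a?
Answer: sqrt(49813) ≈ 223.19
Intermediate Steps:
r(J, X) = (-3 + X)/(-3 + J)
sqrt((P(r(-5, l(-2, 5)), F) + o(11)*39) + 49374) = sqrt((10 + 11*39) + 49374) = sqrt((10 + 429) + 49374) = sqrt(439 + 49374) = sqrt(49813)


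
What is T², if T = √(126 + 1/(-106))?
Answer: 13355/106 ≈ 125.99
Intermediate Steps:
T = √1415630/106 (T = √(126 - 1/106) = √(13355/106) = √1415630/106 ≈ 11.225)
T² = (√1415630/106)² = 13355/106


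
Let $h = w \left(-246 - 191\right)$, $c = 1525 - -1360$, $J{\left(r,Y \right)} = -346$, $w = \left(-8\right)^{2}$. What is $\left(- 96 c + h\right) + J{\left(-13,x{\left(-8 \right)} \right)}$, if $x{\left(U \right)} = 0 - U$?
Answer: $-305274$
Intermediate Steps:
$x{\left(U \right)} = - U$
$w = 64$
$c = 2885$ ($c = 1525 + 1360 = 2885$)
$h = -27968$ ($h = 64 \left(-246 - 191\right) = 64 \left(-437\right) = -27968$)
$\left(- 96 c + h\right) + J{\left(-13,x{\left(-8 \right)} \right)} = \left(\left(-96\right) 2885 - 27968\right) - 346 = \left(-276960 - 27968\right) - 346 = -304928 - 346 = -305274$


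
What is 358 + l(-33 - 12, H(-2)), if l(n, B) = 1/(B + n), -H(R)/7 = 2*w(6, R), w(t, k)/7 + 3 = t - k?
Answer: 191529/535 ≈ 358.00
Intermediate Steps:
w(t, k) = -21 - 7*k + 7*t (w(t, k) = -21 + 7*(t - k) = -21 + (-7*k + 7*t) = -21 - 7*k + 7*t)
H(R) = -294 + 98*R (H(R) = -14*(-21 - 7*R + 7*6) = -14*(-21 - 7*R + 42) = -14*(21 - 7*R) = -7*(42 - 14*R) = -294 + 98*R)
358 + l(-33 - 12, H(-2)) = 358 + 1/((-294 + 98*(-2)) + (-33 - 12)) = 358 + 1/((-294 - 196) - 45) = 358 + 1/(-490 - 45) = 358 + 1/(-535) = 358 - 1/535 = 191529/535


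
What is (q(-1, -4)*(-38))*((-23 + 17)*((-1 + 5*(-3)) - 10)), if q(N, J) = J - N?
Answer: 17784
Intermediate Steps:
(q(-1, -4)*(-38))*((-23 + 17)*((-1 + 5*(-3)) - 10)) = ((-4 - 1*(-1))*(-38))*((-23 + 17)*((-1 + 5*(-3)) - 10)) = ((-4 + 1)*(-38))*(-6*((-1 - 15) - 10)) = (-3*(-38))*(-6*(-16 - 10)) = 114*(-6*(-26)) = 114*156 = 17784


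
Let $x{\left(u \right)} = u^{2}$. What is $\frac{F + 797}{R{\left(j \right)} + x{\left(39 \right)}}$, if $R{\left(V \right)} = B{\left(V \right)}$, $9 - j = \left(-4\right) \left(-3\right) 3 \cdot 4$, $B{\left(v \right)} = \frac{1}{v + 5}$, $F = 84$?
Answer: $\frac{114530}{197729} \approx 0.57923$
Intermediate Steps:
$B{\left(v \right)} = \frac{1}{5 + v}$
$j = -135$ ($j = 9 - \left(-4\right) \left(-3\right) 3 \cdot 4 = 9 - 12 \cdot 12 = 9 - 144 = -135$)
$R{\left(V \right)} = \frac{1}{5 + V}$
$\frac{F + 797}{R{\left(j \right)} + x{\left(39 \right)}} = \frac{84 + 797}{\frac{1}{5 - 135} + 39^{2}} = \frac{881}{\frac{1}{-130} + 1521} = \frac{881}{- \frac{1}{130} + 1521} = \frac{881}{\frac{197729}{130}} = 881 \cdot \frac{130}{197729} = \frac{114530}{197729}$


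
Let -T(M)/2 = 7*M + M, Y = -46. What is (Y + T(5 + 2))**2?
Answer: 24964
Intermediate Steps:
T(M) = -16*M (T(M) = -2*(7*M + M) = -16*M)
(Y + T(5 + 2))**2 = (-46 - 16*(5 + 2))**2 = (-46 - 16*7)**2 = (-46 - 112)**2 = (-158)**2 = 24964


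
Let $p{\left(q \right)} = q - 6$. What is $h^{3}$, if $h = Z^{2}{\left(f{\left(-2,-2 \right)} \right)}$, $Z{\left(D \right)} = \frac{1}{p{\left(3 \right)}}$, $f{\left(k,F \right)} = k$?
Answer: $\frac{1}{729} \approx 0.0013717$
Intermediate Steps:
$p{\left(q \right)} = -6 + q$ ($p{\left(q \right)} = q - 6 = -6 + q$)
$Z{\left(D \right)} = - \frac{1}{3}$ ($Z{\left(D \right)} = \frac{1}{-6 + 3} = \frac{1}{-3} = - \frac{1}{3}$)
$h = \frac{1}{9}$ ($h = \left(- \frac{1}{3}\right)^{2} = \frac{1}{9} \approx 0.11111$)
$h^{3} = \left(\frac{1}{9}\right)^{3} = \frac{1}{729}$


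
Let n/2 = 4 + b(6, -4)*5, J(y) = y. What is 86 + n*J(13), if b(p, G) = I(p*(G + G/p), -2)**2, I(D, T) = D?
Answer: 102110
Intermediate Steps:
b(p, G) = p**2*(G + G/p)**2 (b(p, G) = (p*(G + G/p))**2 = p**2*(G + G/p)**2)
n = 7848 (n = 2*(4 + ((-4)**2*(1 + 6)**2)*5) = 2*(4 + (16*7**2)*5) = 2*(4 + (16*49)*5) = 2*(4 + 784*5) = 2*(4 + 3920) = 2*3924 = 7848)
86 + n*J(13) = 86 + 7848*13 = 86 + 102024 = 102110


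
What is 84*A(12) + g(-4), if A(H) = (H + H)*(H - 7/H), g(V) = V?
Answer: 23012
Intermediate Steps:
A(H) = 2*H*(H - 7/H) (A(H) = (2*H)*(H - 7/H) = 2*H*(H - 7/H))
84*A(12) + g(-4) = 84*(-14 + 2*12**2) - 4 = 84*(-14 + 2*144) - 4 = 84*(-14 + 288) - 4 = 84*274 - 4 = 23016 - 4 = 23012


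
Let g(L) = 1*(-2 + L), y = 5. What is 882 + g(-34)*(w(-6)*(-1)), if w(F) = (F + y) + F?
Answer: 630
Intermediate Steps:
w(F) = 5 + 2*F (w(F) = (F + 5) + F = (5 + F) + F = 5 + 2*F)
g(L) = -2 + L
882 + g(-34)*(w(-6)*(-1)) = 882 + (-2 - 34)*((5 + 2*(-6))*(-1)) = 882 - 36*(5 - 12)*(-1) = 882 - (-252)*(-1) = 882 - 36*7 = 882 - 252 = 630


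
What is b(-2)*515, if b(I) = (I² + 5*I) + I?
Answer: -4120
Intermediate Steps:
b(I) = I² + 6*I
b(-2)*515 = -2*(6 - 2)*515 = -2*4*515 = -8*515 = -4120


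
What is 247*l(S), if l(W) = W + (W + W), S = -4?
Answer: -2964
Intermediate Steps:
l(W) = 3*W (l(W) = W + 2*W = 3*W)
247*l(S) = 247*(3*(-4)) = 247*(-12) = -2964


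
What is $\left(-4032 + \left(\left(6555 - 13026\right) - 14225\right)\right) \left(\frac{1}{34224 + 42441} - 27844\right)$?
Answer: $\frac{52785878884552}{76665} \approx 6.8853 \cdot 10^{8}$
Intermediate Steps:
$\left(-4032 + \left(\left(6555 - 13026\right) - 14225\right)\right) \left(\frac{1}{34224 + 42441} - 27844\right) = \left(-4032 - 20696\right) \left(\frac{1}{76665} - 27844\right) = \left(-24728\right) \left(- \frac{2134660259}{76665}\right) = \frac{52785878884552}{76665}$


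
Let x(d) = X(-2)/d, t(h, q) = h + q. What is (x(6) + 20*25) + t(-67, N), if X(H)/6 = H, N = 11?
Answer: 442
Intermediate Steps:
X(H) = 6*H
x(d) = -12/d (x(d) = (6*(-2))/d = -12/d)
(x(6) + 20*25) + t(-67, N) = (-12/6 + 20*25) + (-67 + 11) = (-12*⅙ + 500) - 56 = (-2 + 500) - 56 = 498 - 56 = 442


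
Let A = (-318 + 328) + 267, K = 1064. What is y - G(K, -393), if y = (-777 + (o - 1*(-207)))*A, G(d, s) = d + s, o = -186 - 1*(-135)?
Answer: -172688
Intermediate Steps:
o = -51 (o = -186 + 135 = -51)
A = 277 (A = 10 + 267 = 277)
y = -172017 (y = (-777 + (-51 - 1*(-207)))*277 = (-777 + (-51 + 207))*277 = (-777 + 156)*277 = -621*277 = -172017)
y - G(K, -393) = -172017 - (1064 - 393) = -172017 - 1*671 = -172017 - 671 = -172688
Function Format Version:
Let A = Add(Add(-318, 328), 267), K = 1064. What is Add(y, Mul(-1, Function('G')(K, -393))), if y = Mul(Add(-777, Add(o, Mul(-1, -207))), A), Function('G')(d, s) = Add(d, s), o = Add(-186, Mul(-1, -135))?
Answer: -172688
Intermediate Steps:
o = -51 (o = Add(-186, 135) = -51)
A = 277 (A = Add(10, 267) = 277)
y = -172017 (y = Mul(Add(-777, Add(-51, Mul(-1, -207))), 277) = Mul(Add(-777, Add(-51, 207)), 277) = Mul(Add(-777, 156), 277) = Mul(-621, 277) = -172017)
Add(y, Mul(-1, Function('G')(K, -393))) = Add(-172017, Mul(-1, Add(1064, -393))) = Add(-172017, Mul(-1, 671)) = Add(-172017, -671) = -172688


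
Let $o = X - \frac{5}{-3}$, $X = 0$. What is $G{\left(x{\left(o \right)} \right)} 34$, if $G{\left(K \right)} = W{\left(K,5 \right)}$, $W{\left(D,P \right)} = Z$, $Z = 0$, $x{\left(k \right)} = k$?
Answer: $0$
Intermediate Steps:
$o = \frac{5}{3}$ ($o = 0 - \frac{5}{-3} = 0 - 5 \left(- \frac{1}{3}\right) = 0 - - \frac{5}{3} = 0 + \frac{5}{3} = \frac{5}{3} \approx 1.6667$)
$W{\left(D,P \right)} = 0$
$G{\left(K \right)} = 0$
$G{\left(x{\left(o \right)} \right)} 34 = 0 \cdot 34 = 0$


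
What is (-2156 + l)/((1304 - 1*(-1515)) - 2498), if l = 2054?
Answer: -34/107 ≈ -0.31776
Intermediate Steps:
(-2156 + l)/((1304 - 1*(-1515)) - 2498) = (-2156 + 2054)/((1304 - 1*(-1515)) - 2498) = -102/((1304 + 1515) - 2498) = -102/(2819 - 2498) = -102/321 = -102*1/321 = -34/107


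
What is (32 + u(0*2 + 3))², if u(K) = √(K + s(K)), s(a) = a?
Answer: (32 + √6)² ≈ 1186.8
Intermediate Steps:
u(K) = √2*√K (u(K) = √(K + K) = √(2*K) = √2*√K)
(32 + u(0*2 + 3))² = (32 + √2*√(0*2 + 3))² = (32 + √2*√(0 + 3))² = (32 + √2*√3)² = (32 + √6)²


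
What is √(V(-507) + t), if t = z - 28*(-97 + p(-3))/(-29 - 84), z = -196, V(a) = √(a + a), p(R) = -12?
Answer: √(-2847600 + 165997*I*√6)/113 ≈ 1.0635 + 14.971*I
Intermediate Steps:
V(a) = √2*√a (V(a) = √(2*a) = √2*√a)
t = -25200/113 (t = -196 - 28*(-97 - 12)/(-29 - 84) = -196 - (-3052)/(-113) = -196 - (-3052)*(-1)/113 = -196 - 28*109/113 = -196 - 3052/113 = -25200/113 ≈ -223.01)
√(V(-507) + t) = √(√2*√(-507) - 25200/113) = √(√2*(13*I*√3) - 25200/113) = √(13*I*√6 - 25200/113) = √(-25200/113 + 13*I*√6)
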